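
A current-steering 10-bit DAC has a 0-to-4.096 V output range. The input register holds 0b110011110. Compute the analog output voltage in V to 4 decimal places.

1.6560 V

LSB = 4.096 V / 2^10 = 4.000 mV.
Code 0b110011110 = 414 decimal.
V_out = 0 + 414 × 0.004 V = 1.656 V.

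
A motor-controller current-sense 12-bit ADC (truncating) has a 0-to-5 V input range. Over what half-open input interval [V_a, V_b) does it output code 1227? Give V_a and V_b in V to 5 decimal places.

[1.49780 V, 1.49902 V)

LSB = 5/2^12 = 1.221 mV.
V_a = V_low + 1227·LSB = 1.4978 V; V_b = V_low + 1228·LSB = 1.49902 V.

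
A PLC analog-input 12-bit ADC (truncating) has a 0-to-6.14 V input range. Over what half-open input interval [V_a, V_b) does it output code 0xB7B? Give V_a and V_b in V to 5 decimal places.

LSB = 6.14/2^12 = 1.499 mV.
Code 0xB7B = 2939 decimal.
V_a = V_low + 2939·LSB = 4.40563 V; V_b = V_low + 2940·LSB = 4.40713 V.

[4.40563 V, 4.40713 V)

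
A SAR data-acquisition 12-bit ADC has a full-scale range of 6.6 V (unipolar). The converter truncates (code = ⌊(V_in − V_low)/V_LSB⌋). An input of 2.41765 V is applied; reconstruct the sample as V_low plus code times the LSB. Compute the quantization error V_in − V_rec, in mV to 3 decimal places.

One LSB is 6.6 V / 4096 = 1.611 mV.
Scaled input = 1500.4082 LSBs, so code = 1500.
V_rec = 0 + 1500·0.00161133 = 2.4169922 V.
Difference: 0.000657812 V → 0.658 mV.

0.658 mV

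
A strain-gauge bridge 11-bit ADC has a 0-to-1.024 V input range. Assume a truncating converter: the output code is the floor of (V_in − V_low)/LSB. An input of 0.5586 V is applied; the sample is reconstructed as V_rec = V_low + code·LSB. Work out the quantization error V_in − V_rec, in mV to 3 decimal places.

0.100 mV

Step size: 1.024 V ÷ 2^11 = 0.500 mV.
(V_in − V_low)/LSB = (0.5586 − 0)/0.0005 = 1117.2000 → code 1117 (floor).
Code 1117 maps back to 0 + 1117×0.0005 V = 0.5585 V.
Difference: 0.0001 V → 0.100 mV.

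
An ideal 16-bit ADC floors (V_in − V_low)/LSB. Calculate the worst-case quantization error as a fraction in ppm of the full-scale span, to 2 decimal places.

15.26 ppm

Truncating → worst-case error = 1 LSB = V_FS/2^16, so 1e+06/65536 = 15.2588 ppm of full scale.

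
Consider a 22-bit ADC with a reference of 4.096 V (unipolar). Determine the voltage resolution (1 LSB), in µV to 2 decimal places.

Full-scale span = 4.096 V.
LSB = 4.096 / 2^22 = 4.096 / 4194304 = 9.76563e-07 V = 0.98 µV.

0.98 µV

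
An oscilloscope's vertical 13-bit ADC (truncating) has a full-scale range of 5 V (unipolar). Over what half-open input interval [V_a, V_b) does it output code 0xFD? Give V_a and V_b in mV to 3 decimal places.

LSB = 5/2^13 = 0.610 mV.
Code 0xFD = 253 decimal.
V_a = V_low + 253·LSB = 0.154419 V; V_b = V_low + 254·LSB = 0.155029 V.

[154.419 mV, 155.029 mV)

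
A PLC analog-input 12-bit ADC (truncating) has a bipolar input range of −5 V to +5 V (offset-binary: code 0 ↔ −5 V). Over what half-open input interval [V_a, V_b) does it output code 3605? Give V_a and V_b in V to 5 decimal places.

LSB = 10/2^12 = 2.441 mV.
V_a = V_low + 3605·LSB = 3.80127 V; V_b = V_low + 3606·LSB = 3.80371 V.

[3.80127 V, 3.80371 V)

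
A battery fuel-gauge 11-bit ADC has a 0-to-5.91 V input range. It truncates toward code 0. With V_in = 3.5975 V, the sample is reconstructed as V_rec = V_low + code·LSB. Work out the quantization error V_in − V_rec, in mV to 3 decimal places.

LSB = 5.91/2^11 = 2.886 mV.
(3.5975 − 0)/0.00288574 = 1246.6464; ⌊·⌋ gives code 1246.
Reconstructed: 3.5956348 V.
Error = 3.5975 − 3.5956348 = 0.00186523 V = 1.865 mV.

1.865 mV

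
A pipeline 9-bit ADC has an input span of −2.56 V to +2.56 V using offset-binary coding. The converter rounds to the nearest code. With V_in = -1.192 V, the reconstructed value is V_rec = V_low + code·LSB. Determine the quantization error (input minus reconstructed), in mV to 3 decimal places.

Step size: 5.12 V ÷ 2^9 = 10.000 mV.
(-1.192 − (−2.56))/0.01 = 136.8000; round gives code 137.
V_rec = (−2.56) + 137·0.01 = -1.19 V.
Difference: -0.002 V → -2.000 mV.

-2.000 mV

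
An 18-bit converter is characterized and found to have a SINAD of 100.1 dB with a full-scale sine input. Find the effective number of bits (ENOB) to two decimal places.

16.34 bits

ENOB = (SINAD − 1.76) / 6.02 = (100.1 − 1.76)/6.02 = 16.336.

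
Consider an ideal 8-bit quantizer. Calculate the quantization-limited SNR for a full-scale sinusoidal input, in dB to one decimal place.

49.9 dB

SNR ≈ 6.02·N + 1.76 dB = 6.02·8 + 1.76 = 49.92 dB.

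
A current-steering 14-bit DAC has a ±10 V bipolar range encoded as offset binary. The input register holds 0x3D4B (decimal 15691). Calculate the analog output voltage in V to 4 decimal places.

LSB = 20 V / 2^14 = 1.221 mV.
Code 0x3D4B = 15691 decimal.
V_out = (−10) + 15691 × 0.0012207 V = 9.15405 V.

9.1541 V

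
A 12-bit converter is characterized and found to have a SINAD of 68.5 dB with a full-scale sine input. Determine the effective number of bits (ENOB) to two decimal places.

11.09 bits

ENOB = (SINAD − 1.76) / 6.02 = (68.5 − 1.76)/6.02 = 11.086.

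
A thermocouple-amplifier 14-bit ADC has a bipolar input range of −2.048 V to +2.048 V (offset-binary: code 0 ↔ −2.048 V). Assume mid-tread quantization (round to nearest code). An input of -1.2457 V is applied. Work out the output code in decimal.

LSB = 4.096 V / 16384 = 250.00 µV.
(-1.2457 − (−2.048)) / 0.00025 = 3209.200 LSBs.
round(3209.200) = 3209.

code 3209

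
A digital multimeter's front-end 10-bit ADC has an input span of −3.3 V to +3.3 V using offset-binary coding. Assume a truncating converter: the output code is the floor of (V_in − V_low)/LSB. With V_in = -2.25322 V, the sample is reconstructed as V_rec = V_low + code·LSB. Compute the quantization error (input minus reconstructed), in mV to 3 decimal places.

LSB = 6.6/2^10 = 6.445 mV.
(-2.25322 − (−3.3))/0.00644531 = 162.4095; ⌊·⌋ gives code 162.
Code 162 maps back to (−3.3) + 162×0.00644531 V = -2.2558594 V.
Difference: 0.00263937 V → 2.639 mV.

2.639 mV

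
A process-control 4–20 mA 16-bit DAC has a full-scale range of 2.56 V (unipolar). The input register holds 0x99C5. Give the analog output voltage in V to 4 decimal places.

1.5377 V

LSB = 2.56 V / 2^16 = 39.06 µV.
Code 0x99C5 = 39365 decimal.
V_out = 0 + 39365 × 3.90625e-05 V = 1.5377 V.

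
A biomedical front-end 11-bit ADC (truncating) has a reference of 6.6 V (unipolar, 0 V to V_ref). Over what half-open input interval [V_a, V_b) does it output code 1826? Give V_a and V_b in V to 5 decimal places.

[5.88457 V, 5.88779 V)

LSB = 6.6/2^11 = 3.223 mV.
V_a = V_low + 1826·LSB = 5.88457 V; V_b = V_low + 1827·LSB = 5.88779 V.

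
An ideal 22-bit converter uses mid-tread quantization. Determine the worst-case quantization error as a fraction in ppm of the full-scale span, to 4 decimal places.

Rounding → worst-case error = ½ LSB = V_FS/2^23, so 1e+06/8388608 = 0.119209 ppm of full scale.

0.1192 ppm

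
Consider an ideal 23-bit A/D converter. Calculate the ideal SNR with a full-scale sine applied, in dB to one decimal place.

140.2 dB

SNR ≈ 6.02·N + 1.76 dB = 6.02·23 + 1.76 = 140.22 dB.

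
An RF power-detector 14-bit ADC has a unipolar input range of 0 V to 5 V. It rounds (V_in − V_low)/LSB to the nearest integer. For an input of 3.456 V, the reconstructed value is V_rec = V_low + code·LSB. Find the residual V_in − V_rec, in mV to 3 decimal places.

One LSB is 5 V / 16384 = 305.18 µV.
Scaled input = 11324.6208 LSBs, so code = 11325.
Code 11325 maps back to 0 + 11325×0.000305176 V = 3.4561157 V.
Difference: -0.000115723 V → -0.116 mV.

-0.116 mV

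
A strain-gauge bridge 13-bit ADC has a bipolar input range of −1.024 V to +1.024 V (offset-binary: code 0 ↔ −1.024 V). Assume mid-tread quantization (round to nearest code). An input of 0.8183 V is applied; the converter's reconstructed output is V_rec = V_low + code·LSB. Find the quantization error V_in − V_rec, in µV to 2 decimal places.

Step size: 2.048 V ÷ 2^13 = 250.00 µV.
(V_in − V_low)/LSB = (0.8183 − (−1.024))/0.00025 = 7369.2000 → code 7369 (round).
V_rec = (−1.024) + 7369·0.00025 = 0.81825 V.
Difference: 5e-05 V → 50.00 µV.

50.00 µV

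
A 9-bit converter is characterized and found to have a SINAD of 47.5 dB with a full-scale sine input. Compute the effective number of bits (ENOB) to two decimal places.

ENOB = (SINAD − 1.76) / 6.02 = (47.5 − 1.76)/6.02 = 7.598.

7.60 bits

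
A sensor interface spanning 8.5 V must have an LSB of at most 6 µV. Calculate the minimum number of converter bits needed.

Number of steps required ≥ 8.5 V / 6 µV = 1416666.67.
Need 2^N ≥ 1416666.67; 2^20 = 1048576, 2^21 = 2097152.
Minimum N = 21.

21 bits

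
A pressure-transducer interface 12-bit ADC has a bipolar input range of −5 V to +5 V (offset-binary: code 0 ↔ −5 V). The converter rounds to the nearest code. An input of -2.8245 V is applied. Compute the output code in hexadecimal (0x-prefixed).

Full-scale span = 10 V; LSB = 10/2^12 = 2.441 mV.
(V_in − V_low)/LSB = (-2.8245 − (−5)) / 0.00244141 = 891.085.
round(891.085) = 891.
In hexadecimal (0x-prefixed): 0x37B.

code 0x37B (decimal 891)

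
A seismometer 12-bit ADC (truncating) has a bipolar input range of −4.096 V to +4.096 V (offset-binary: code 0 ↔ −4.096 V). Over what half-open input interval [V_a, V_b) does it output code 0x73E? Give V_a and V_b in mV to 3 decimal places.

[-388.000 mV, -386.000 mV)

LSB = 8.192/2^12 = 2.000 mV.
Code 0x73E = 1854 decimal.
V_a = V_low + 1854·LSB = -0.388 V; V_b = V_low + 1855·LSB = -0.386 V.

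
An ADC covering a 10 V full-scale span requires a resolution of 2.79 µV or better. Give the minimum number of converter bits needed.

Number of steps required ≥ 10 V / 2.79 µV = 3584229.39.
Need 2^N ≥ 3584229.39; 2^21 = 2097152, 2^22 = 4194304.
Minimum N = 22.

22 bits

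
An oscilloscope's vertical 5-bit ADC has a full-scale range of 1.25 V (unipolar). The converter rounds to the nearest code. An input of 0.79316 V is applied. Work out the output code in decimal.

code 20

Full-scale span = 1.25 V; LSB = 1.25/2^5 = 39.062 mV.
(V_in − V_low)/LSB = (0.79316 − 0) / 0.0390625 = 20.305.
So the output code is 20.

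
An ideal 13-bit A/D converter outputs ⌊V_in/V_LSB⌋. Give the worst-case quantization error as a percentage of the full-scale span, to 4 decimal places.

0.0122 %

Truncating → worst-case error = 1 LSB = V_FS/2^13, so 100/8192 = 0.012207 % of full scale.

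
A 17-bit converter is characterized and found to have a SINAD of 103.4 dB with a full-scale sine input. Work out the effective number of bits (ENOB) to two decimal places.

ENOB = (SINAD − 1.76) / 6.02 = (103.4 − 1.76)/6.02 = 16.884.

16.88 bits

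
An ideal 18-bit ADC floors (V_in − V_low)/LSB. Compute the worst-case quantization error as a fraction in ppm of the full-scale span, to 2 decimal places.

3.81 ppm

Truncating → worst-case error = 1 LSB = V_FS/2^18, so 1e+06/262144 = 3.8147 ppm of full scale.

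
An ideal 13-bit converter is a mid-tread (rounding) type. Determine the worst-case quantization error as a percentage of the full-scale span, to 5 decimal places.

0.00610 %

Rounding → worst-case error = ½ LSB = V_FS/2^14, so 100/16384 = 0.00610352 % of full scale.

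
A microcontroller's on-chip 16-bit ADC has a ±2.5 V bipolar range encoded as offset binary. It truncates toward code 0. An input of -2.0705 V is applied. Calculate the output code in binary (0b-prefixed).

LSB = 5 V / 65536 = 76.29 µV.
Input sits at 5629.542 steps above V_low.
So the output code is 5629.
In binary (0b-prefixed): 0b1010111111101.

code 0b1010111111101 (decimal 5629)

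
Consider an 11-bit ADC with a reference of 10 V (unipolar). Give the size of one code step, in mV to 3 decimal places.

4.883 mV

Full-scale span = 10 V.
LSB = 10 / 2^11 = 10 / 2048 = 0.00488281 V = 4.883 mV.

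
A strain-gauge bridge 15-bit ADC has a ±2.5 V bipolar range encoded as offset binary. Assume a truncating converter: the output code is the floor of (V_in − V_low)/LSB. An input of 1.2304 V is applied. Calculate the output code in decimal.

With 32768 levels over 5 V, one step is 152.59 µV.
Input sits at 24447.549 steps above V_low.
So the output code is 24447.

code 24447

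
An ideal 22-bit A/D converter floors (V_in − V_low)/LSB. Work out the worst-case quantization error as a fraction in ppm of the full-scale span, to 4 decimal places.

0.2384 ppm

Truncating → worst-case error = 1 LSB = V_FS/2^22, so 1e+06/4194304 = 0.238419 ppm of full scale.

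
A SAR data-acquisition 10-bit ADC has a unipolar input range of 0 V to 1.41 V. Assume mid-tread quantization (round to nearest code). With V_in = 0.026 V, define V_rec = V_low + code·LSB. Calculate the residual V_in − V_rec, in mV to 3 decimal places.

Step size: 1.41 V ÷ 2^10 = 1.377 mV.
Scaled input = 18.8823 LSBs, so code = 19.
Reconstructed: 0.026162109 V.
Error = 0.026 − 0.026162109 = -0.000162109 V = -0.162 mV.

-0.162 mV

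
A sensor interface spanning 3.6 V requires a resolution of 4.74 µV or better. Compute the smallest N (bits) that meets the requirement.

Number of steps required ≥ 3.6 V / 4.74 µV = 759493.67.
Need 2^N ≥ 759493.67; 2^19 = 524288, 2^20 = 1048576.
Minimum N = 20.

20 bits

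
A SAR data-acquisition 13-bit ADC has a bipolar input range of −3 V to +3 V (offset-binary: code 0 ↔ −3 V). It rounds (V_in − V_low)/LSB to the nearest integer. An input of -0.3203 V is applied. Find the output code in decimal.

code 3659

With 8192 levels over 6 V, one step is 0.732 mV.
Input sits at 3658.684 steps above V_low.
round(3658.684) = 3659.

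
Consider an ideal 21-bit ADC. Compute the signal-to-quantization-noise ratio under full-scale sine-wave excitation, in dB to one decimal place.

128.2 dB

SNR ≈ 6.02·N + 1.76 dB = 6.02·21 + 1.76 = 128.18 dB.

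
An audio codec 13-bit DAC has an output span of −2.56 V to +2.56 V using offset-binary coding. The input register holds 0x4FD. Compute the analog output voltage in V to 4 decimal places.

LSB = 5.12 V / 2^13 = 0.625 mV.
Code 0x4FD = 1277 decimal.
V_out = (−2.56) + 1277 × 0.000625 V = -1.76188 V.

-1.7619 V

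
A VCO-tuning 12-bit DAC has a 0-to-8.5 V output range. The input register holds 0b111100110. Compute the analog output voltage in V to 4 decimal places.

LSB = 8.5 V / 2^12 = 2.075 mV.
Code 0b111100110 = 486 decimal.
V_out = 0 + 486 × 0.0020752 V = 1.00854 V.

1.0085 V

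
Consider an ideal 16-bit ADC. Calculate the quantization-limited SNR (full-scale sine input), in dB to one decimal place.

98.1 dB

SNR ≈ 6.02·N + 1.76 dB = 6.02·16 + 1.76 = 98.08 dB.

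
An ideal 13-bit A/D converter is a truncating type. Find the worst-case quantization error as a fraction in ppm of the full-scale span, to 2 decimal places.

Truncating → worst-case error = 1 LSB = V_FS/2^13, so 1e+06/8192 = 122.07 ppm of full scale.

122.07 ppm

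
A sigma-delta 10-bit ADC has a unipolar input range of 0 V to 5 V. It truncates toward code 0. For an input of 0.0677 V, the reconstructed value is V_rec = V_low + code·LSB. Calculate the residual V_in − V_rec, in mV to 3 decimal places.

LSB = 5/2^10 = 4.883 mV.
Scaled input = 13.8650 LSBs, so code = 13.
Reconstructed: 0.063476562 V.
Error = 0.0677 − 0.063476562 = 0.00422344 V = 4.223 mV.

4.223 mV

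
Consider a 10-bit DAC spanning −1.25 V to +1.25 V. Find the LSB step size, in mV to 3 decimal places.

Full-scale span = 2.5 V.
LSB = 2.5 / 2^10 = 2.5 / 1024 = 0.00244141 V = 2.441 mV.

2.441 mV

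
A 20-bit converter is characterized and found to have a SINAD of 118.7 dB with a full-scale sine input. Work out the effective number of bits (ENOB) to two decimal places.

ENOB = (SINAD − 1.76) / 6.02 = (118.7 − 1.76)/6.02 = 19.425.

19.43 bits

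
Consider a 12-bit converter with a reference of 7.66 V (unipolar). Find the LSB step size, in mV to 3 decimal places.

Full-scale span = 7.66 V.
LSB = 7.66 / 2^12 = 7.66 / 4096 = 0.00187012 V = 1.870 mV.

1.870 mV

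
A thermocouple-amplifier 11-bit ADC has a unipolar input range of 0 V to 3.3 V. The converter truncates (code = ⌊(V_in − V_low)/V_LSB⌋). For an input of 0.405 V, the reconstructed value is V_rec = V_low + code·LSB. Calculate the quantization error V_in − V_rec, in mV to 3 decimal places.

One LSB is 3.3 V / 2048 = 1.611 mV.
(0.405 − 0)/0.00161133 = 251.3455; ⌊·⌋ gives code 251.
Code 251 maps back to 0 + 251×0.00161133 V = 0.40444336 V.
V_in − V_rec = 0.000556641 V = 0.557 mV.

0.557 mV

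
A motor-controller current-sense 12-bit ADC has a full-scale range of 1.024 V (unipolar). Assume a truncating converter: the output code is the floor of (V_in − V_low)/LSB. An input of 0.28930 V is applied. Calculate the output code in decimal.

LSB = 1.024 V / 4096 = 250.00 µV.
Input sits at 1157.200 steps above V_low.
⌊·⌋(1157.200) = 1157.

code 1157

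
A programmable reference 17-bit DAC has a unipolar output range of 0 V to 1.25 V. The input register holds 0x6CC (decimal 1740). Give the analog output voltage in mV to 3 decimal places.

16.594 mV

LSB = 1.25 V / 2^17 = 9.54 µV.
Code 0x6CC = 1740 decimal.
V_out = 0 + 1740 × 9.53674e-06 V = 0.0165939 V.
= 16.594 mV.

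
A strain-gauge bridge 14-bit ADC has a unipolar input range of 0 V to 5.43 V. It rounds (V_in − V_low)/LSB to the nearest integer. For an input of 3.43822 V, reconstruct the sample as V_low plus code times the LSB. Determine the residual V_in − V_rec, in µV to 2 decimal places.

59.60 µV

One LSB is 5.43 V / 16384 = 331.42 µV.
Scaled input = 10374.1798 LSBs, so code = 10374.
V_rec = 0 + 10374·0.000331421 = 3.4381604 V.
V_in − V_rec = 5.95996e-05 V = 59.60 µV.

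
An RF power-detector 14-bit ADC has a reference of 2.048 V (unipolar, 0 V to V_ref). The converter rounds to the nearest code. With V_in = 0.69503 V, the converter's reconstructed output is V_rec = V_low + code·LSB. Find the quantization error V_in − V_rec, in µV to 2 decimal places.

Step size: 2.048 V ÷ 2^14 = 125.00 µV.
(V_in − V_low)/LSB = (0.69503 − 0)/0.000125 = 5560.2400 → code 5560 (round).
Code 5560 maps back to 0 + 5560×0.000125 V = 0.695 V.
Difference: 3e-05 V → 30.00 µV.

30.00 µV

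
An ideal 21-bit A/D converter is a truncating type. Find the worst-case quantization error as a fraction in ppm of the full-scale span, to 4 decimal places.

0.4768 ppm

Truncating → worst-case error = 1 LSB = V_FS/2^21, so 1e+06/2097152 = 0.476837 ppm of full scale.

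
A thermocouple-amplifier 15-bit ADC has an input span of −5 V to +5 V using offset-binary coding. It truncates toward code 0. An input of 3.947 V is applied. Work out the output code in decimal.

Full-scale span = 10 V; LSB = 10/2^15 = 305.18 µV.
(3.947 − (−5)) / 0.000305176 = 29317.530 LSBs.
Floor → code 29317.

code 29317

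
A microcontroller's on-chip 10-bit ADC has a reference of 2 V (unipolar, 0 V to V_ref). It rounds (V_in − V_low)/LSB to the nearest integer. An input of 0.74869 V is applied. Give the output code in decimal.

code 383

LSB = 2 V / 1024 = 1.953 mV.
(0.74869 − 0) / 0.00195312 = 383.329 LSBs.
round(383.329) = 383.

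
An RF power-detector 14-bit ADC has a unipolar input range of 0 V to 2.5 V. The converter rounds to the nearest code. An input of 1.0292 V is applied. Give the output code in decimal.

Full-scale span = 2.5 V; LSB = 2.5/2^14 = 152.59 µV.
Input sits at 6744.965 steps above V_low.
Round → code 6745.

code 6745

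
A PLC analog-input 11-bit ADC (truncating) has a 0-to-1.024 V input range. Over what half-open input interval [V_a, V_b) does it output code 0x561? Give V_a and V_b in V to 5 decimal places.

[0.68850 V, 0.68900 V)

LSB = 1.024/2^11 = 0.500 mV.
Code 0x561 = 1377 decimal.
V_a = V_low + 1377·LSB = 0.6885 V; V_b = V_low + 1378·LSB = 0.689 V.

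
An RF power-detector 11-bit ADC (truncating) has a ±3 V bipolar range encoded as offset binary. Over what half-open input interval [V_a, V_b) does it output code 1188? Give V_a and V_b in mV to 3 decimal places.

[480.469 mV, 483.398 mV)

LSB = 6/2^11 = 2.930 mV.
V_a = V_low + 1188·LSB = 0.480469 V; V_b = V_low + 1189·LSB = 0.483398 V.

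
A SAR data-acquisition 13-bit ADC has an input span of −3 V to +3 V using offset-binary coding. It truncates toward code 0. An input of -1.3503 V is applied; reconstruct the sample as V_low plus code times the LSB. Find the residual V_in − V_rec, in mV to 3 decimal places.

0.286 mV

Step size: 6 V ÷ 2^13 = 0.732 mV.
Scaled input = 2252.3904 LSBs, so code = 2252.
Reconstructed: -1.3505859 V.
Error = -1.3503 − (−1.3505859) = 0.000285938 V = 0.286 mV.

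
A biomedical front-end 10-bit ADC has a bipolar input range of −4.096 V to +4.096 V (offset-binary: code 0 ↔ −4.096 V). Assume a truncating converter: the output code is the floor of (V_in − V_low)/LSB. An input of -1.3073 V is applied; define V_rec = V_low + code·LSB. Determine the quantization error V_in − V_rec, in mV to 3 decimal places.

One LSB is 8.192 V / 1024 = 8.000 mV.
(-1.3073 − (−4.096))/0.008 = 348.5875; ⌊·⌋ gives code 348.
Code 348 maps back to (−4.096) + 348×0.008 V = -1.312 V.
Difference: 0.0047 V → 4.700 mV.

4.700 mV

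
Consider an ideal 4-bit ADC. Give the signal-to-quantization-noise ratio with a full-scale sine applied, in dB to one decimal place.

25.8 dB

SNR ≈ 6.02·N + 1.76 dB = 6.02·4 + 1.76 = 25.84 dB.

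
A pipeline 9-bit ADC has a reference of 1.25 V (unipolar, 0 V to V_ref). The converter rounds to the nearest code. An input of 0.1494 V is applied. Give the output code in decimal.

code 61

Full-scale span = 1.25 V; LSB = 1.25/2^9 = 2.441 mV.
(0.1494 − 0) / 0.00244141 = 61.194 LSBs.
Round → code 61.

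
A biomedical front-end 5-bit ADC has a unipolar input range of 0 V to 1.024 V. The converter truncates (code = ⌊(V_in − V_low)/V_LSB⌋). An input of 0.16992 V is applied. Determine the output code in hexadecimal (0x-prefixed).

code 0x5 (decimal 5)

With 32 levels over 1.024 V, one step is 32.000 mV.
(0.16992 − 0) / 0.032 = 5.310 LSBs.
Floor → code 5.
In hexadecimal (0x-prefixed): 0x5.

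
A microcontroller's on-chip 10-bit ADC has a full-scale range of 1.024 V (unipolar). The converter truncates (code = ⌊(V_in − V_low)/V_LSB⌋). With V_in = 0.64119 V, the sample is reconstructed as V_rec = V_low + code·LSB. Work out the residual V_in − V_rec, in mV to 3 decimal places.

LSB = 1.024/2^10 = 1.000 mV.
(V_in − V_low)/LSB = (0.64119 − 0)/0.001 = 641.1900 → code 641 (floor).
V_rec = 0 + 641·0.001 = 0.641 V.
Error = 0.64119 − 0.641 = 0.00019 V = 0.190 mV.

0.190 mV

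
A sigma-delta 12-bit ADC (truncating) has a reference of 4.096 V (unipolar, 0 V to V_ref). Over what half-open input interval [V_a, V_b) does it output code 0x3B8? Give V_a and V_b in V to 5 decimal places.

LSB = 4.096/2^12 = 1.000 mV.
Code 0x3B8 = 952 decimal.
V_a = V_low + 952·LSB = 0.952 V; V_b = V_low + 953·LSB = 0.953 V.

[0.95200 V, 0.95300 V)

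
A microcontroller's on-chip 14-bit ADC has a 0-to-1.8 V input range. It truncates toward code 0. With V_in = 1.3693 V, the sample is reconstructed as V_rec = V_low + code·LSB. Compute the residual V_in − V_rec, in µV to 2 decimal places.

73.93 µV

One LSB is 1.8 V / 16384 = 109.86 µV.
Scaled input = 12463.6729 LSBs, so code = 12463.
Reconstructed: 1.3692261 V.
V_in − V_rec = 7.39258e-05 V = 73.93 µV.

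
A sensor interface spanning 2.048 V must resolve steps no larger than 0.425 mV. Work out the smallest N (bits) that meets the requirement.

Number of steps required ≥ 2.048 V / 0.425 mV = 4818.82.
Need 2^N ≥ 4818.82; 2^12 = 4096, 2^13 = 8192.
Minimum N = 13.

13 bits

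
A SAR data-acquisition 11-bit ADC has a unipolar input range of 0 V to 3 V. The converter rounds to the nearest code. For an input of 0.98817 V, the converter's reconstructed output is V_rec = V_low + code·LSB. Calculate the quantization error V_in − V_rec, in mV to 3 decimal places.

LSB = 3/2^11 = 1.465 mV.
Scaled input = 674.5907 LSBs, so code = 675.
Reconstructed: 0.98876953 V.
V_in − V_rec = -0.000599531 V = -0.600 mV.

-0.600 mV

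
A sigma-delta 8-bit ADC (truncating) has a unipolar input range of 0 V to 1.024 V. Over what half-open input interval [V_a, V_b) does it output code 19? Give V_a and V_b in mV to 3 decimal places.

LSB = 1.024/2^8 = 4.000 mV.
V_a = V_low + 19·LSB = 0.076 V; V_b = V_low + 20·LSB = 0.08 V.

[76.000 mV, 80.000 mV)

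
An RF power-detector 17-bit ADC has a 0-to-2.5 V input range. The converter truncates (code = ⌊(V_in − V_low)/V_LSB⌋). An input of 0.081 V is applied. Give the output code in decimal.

Full-scale span = 2.5 V; LSB = 2.5/2^17 = 19.07 µV.
(0.081 − 0) / 1.90735e-05 = 4246.733 LSBs.
So the output code is 4246.

code 4246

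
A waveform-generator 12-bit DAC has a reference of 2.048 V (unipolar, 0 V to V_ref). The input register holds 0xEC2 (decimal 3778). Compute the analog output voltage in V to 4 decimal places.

LSB = 2.048 V / 2^12 = 0.500 mV.
Code 0xEC2 = 3778 decimal.
V_out = 0 + 3778 × 0.0005 V = 1.889 V.

1.8890 V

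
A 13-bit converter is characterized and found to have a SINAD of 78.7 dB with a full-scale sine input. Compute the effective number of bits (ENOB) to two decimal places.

12.78 bits

ENOB = (SINAD − 1.76) / 6.02 = (78.7 − 1.76)/6.02 = 12.781.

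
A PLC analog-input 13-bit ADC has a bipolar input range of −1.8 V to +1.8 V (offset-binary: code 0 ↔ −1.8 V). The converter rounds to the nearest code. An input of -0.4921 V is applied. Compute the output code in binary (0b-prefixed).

LSB = 3.6 V / 8192 = 439.45 µV.
(V_in − V_low)/LSB = (-0.4921 − (−1.8)) / 0.000439453 = 2976.199.
So the output code is 2976.
In binary (0b-prefixed): 0b101110100000.

code 0b101110100000 (decimal 2976)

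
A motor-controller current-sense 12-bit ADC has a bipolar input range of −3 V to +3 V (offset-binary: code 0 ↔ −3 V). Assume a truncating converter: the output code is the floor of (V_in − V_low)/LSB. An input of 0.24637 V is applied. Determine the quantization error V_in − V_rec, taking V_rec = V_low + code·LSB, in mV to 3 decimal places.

Step size: 6 V ÷ 2^12 = 1.465 mV.
(V_in − V_low)/LSB = (0.24637 − (−3))/0.00146484 = 2216.1886 → code 2216 (floor).
Code 2216 maps back to (−3) + 2216×0.00146484 V = 0.24609375 V.
V_in − V_rec = 0.00027625 V = 0.276 mV.

0.276 mV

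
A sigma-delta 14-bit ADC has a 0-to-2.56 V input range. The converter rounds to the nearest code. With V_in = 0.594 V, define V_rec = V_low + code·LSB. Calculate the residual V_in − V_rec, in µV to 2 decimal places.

Step size: 2.56 V ÷ 2^14 = 156.25 µV.
(V_in − V_low)/LSB = (0.594 − 0)/0.00015625 = 3801.6000 → code 3802 (round).
V_rec = 0 + 3802·0.00015625 = 0.5940625 V.
Error = 0.594 − 0.5940625 = -6.25e-05 V = -62.50 µV.

-62.50 µV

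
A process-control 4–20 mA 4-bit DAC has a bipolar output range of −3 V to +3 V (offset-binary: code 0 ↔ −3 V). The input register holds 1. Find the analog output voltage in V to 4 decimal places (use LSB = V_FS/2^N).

-2.6250 V

LSB = 6 V / 2^4 = 375.000 mV.
V_out = (−3) + 1 × 0.375 V = -2.625 V.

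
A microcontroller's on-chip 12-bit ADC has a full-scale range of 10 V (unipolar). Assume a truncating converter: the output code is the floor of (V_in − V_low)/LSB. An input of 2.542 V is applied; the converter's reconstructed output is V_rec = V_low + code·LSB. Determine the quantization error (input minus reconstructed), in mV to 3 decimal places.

0.496 mV

LSB = 10/2^12 = 2.441 mV.
(V_in − V_low)/LSB = (2.542 − 0)/0.00244141 = 1041.2032 → code 1041 (floor).
Code 1041 maps back to 0 + 1041×0.00244141 V = 2.5415039 V.
Error = 2.542 − 2.5415039 = 0.000496094 V = 0.496 mV.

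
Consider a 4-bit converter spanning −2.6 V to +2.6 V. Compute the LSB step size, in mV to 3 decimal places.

325.000 mV

Full-scale span = 5.2 V.
LSB = 5.2 / 2^4 = 5.2 / 16 = 0.325 V = 325.000 mV.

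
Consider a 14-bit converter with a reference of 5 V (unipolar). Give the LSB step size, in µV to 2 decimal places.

305.18 µV

Full-scale span = 5 V.
LSB = 5 / 2^14 = 5 / 16384 = 0.000305176 V = 305.18 µV.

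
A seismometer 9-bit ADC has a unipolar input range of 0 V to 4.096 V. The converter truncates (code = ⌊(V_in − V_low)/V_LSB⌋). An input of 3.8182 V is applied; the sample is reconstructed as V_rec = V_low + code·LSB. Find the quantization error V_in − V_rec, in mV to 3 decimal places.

One LSB is 4.096 V / 512 = 8.000 mV.
(V_in − V_low)/LSB = (3.8182 − 0)/0.008 = 477.2750 → code 477 (floor).
V_rec = 0 + 477·0.008 = 3.816 V.
Error = 3.8182 − 3.816 = 0.0022 V = 2.200 mV.

2.200 mV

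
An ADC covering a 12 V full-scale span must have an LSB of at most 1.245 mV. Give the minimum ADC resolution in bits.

Number of steps required ≥ 12 V / 1.245 mV = 9638.55.
Need 2^N ≥ 9638.55; 2^13 = 8192, 2^14 = 16384.
Minimum N = 14.

14 bits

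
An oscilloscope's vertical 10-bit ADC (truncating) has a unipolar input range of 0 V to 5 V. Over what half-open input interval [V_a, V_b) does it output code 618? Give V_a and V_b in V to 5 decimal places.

[3.01758 V, 3.02246 V)

LSB = 5/2^10 = 4.883 mV.
V_a = V_low + 618·LSB = 3.01758 V; V_b = V_low + 619·LSB = 3.02246 V.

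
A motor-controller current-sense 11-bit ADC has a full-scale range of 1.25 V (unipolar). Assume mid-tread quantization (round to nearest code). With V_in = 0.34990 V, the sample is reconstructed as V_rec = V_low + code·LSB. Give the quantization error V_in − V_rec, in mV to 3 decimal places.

0.169 mV

One LSB is 1.25 V / 2048 = 0.610 mV.
(V_in − V_low)/LSB = (0.34990 − 0)/0.000610352 = 573.2762 → code 573 (round).
Reconstructed: 0.34973145 V.
Error = 0.34990 − 0.34973145 = 0.000168555 V = 0.169 mV.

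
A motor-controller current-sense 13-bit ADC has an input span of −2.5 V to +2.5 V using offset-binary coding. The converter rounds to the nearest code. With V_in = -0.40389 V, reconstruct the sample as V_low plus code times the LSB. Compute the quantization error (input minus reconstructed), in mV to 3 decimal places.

Step size: 5 V ÷ 2^13 = 0.610 mV.
Scaled input = 3434.2666 LSBs, so code = 3434.
Code 3434 maps back to (−2.5) + 3434×0.000610352 V = -0.40405273 V.
V_in − V_rec = 0.000162734 V = 0.163 mV.

0.163 mV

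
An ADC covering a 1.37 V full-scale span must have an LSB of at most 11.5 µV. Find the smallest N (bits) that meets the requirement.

Number of steps required ≥ 1.37 V / 11.5 µV = 119130.43.
Need 2^N ≥ 119130.43; 2^16 = 65536, 2^17 = 131072.
Minimum N = 17.

17 bits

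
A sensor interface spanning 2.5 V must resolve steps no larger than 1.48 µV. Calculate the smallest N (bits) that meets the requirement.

Number of steps required ≥ 2.5 V / 1.48 µV = 1689189.19.
Need 2^N ≥ 1689189.19; 2^20 = 1048576, 2^21 = 2097152.
Minimum N = 21.

21 bits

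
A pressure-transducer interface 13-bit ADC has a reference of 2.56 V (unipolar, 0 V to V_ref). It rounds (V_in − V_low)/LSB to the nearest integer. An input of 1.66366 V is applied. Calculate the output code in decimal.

Full-scale span = 2.56 V; LSB = 2.56/2^13 = 312.50 µV.
(V_in − V_low)/LSB = (1.66366 − 0) / 0.0003125 = 5323.712.
Round → code 5324.

code 5324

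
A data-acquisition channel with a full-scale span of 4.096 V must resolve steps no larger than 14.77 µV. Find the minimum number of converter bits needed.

19 bits

Number of steps required ≥ 4.096 V / 14.77 µV = 277318.89.
Need 2^N ≥ 277318.89; 2^18 = 262144, 2^19 = 524288.
Minimum N = 19.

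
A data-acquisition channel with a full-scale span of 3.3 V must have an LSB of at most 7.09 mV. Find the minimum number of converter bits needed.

9 bits

Number of steps required ≥ 3.3 V / 7.09 mV = 465.44.
Need 2^N ≥ 465.44; 2^8 = 256, 2^9 = 512.
Minimum N = 9.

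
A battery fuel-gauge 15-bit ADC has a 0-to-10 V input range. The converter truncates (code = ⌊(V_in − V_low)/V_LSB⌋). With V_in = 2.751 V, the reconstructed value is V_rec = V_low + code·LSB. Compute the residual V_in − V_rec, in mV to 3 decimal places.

Step size: 10 V ÷ 2^15 = 305.18 µV.
Scaled input = 9014.4768 LSBs, so code = 9014.
V_rec = 0 + 9014·0.000305176 = 2.7508545 V.
V_in − V_rec = 0.000145508 V = 0.146 mV.

0.146 mV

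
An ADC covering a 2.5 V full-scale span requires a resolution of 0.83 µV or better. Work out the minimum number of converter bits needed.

Number of steps required ≥ 2.5 V / 0.83 µV = 3012048.19.
Need 2^N ≥ 3012048.19; 2^21 = 2097152, 2^22 = 4194304.
Minimum N = 22.

22 bits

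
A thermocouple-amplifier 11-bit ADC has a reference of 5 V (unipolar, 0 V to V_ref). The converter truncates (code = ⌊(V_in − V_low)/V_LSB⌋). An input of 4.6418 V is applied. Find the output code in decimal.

LSB = 5 V / 2048 = 2.441 mV.
(V_in − V_low)/LSB = (4.6418 − 0) / 0.00244141 = 1901.281.
So the output code is 1901.

code 1901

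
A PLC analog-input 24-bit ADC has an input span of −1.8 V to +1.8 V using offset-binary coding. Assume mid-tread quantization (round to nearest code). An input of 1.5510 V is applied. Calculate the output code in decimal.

code 15616792

With 16777216 levels over 3.6 V, one step is 0.21 µV.
(1.5510 − (−1.8)) / 2.14577e-07 = 15616791.893 LSBs.
So the output code is 15616792.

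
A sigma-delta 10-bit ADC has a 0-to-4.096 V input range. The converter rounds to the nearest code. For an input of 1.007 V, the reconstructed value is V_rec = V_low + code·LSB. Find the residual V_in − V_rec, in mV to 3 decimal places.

LSB = 4.096/2^10 = 4.000 mV.
(1.007 − 0)/0.004 = 251.7500; round gives code 252.
Reconstructed: 1.008 V.
V_in − V_rec = -0.001 V = -1.000 mV.

-1.000 mV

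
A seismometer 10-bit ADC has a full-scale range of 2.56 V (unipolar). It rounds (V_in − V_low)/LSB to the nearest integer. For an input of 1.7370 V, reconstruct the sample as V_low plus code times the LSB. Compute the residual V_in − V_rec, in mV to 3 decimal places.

Step size: 2.56 V ÷ 2^10 = 2.500 mV.
(V_in − V_low)/LSB = (1.7370 − 0)/0.0025 = 694.8000 → code 695 (round).
Reconstructed: 1.7375 V.
Error = 1.7370 − 1.7375 = -0.0005 V = -0.500 mV.

-0.500 mV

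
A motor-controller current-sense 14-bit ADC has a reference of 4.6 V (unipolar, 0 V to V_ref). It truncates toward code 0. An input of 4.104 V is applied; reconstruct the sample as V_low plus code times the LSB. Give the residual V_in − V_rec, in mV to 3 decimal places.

Step size: 4.6 V ÷ 2^14 = 280.76 µV.
(V_in − V_low)/LSB = (4.104 − 0)/0.000280762 = 14617.3774 → code 14617 (floor).
Reconstructed: 4.103894 V.
V_in − V_rec = 0.000105957 V = 0.106 mV.

0.106 mV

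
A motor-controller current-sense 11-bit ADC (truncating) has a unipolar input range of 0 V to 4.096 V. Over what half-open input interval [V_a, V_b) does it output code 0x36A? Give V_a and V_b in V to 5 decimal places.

LSB = 4.096/2^11 = 2.000 mV.
Code 0x36A = 874 decimal.
V_a = V_low + 874·LSB = 1.748 V; V_b = V_low + 875·LSB = 1.75 V.

[1.74800 V, 1.75000 V)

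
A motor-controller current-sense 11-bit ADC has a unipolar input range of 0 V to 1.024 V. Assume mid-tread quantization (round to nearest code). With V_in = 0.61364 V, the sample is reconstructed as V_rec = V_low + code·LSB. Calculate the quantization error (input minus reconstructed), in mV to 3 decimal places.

Step size: 1.024 V ÷ 2^11 = 0.500 mV.
Scaled input = 1227.2800 LSBs, so code = 1227.
Code 1227 maps back to 0 + 1227×0.0005 V = 0.6135 V.
V_in − V_rec = 0.00014 V = 0.140 mV.

0.140 mV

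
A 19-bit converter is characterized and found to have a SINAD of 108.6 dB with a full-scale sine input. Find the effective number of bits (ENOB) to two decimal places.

ENOB = (SINAD − 1.76) / 6.02 = (108.6 − 1.76)/6.02 = 17.748.

17.75 bits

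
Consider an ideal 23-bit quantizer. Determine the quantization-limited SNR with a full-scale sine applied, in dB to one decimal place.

140.2 dB

SNR ≈ 6.02·N + 1.76 dB = 6.02·23 + 1.76 = 140.22 dB.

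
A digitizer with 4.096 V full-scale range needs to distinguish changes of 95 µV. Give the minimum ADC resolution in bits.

16 bits

Number of steps required ≥ 4.096 V / 95 µV = 43115.79.
Need 2^N ≥ 43115.79; 2^15 = 32768, 2^16 = 65536.
Minimum N = 16.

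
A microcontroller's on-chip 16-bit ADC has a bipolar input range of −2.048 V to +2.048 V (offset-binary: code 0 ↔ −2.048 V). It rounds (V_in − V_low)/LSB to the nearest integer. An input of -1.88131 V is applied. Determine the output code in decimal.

With 65536 levels over 4.096 V, one step is 62.50 µV.
(-1.88131 − (−2.048)) / 6.25e-05 = 2667.040 LSBs.
Round → code 2667.

code 2667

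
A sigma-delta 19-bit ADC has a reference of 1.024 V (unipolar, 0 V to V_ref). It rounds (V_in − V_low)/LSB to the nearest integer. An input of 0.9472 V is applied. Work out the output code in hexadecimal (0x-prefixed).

With 524288 levels over 1.024 V, one step is 1.95 µV.
Input sits at 484966.400 steps above V_low.
So the output code is 484966.
In hexadecimal (0x-prefixed): 0x76666.

code 0x76666 (decimal 484966)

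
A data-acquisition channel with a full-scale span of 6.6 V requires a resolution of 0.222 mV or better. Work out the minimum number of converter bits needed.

15 bits

Number of steps required ≥ 6.6 V / 0.222 mV = 29729.73.
Need 2^N ≥ 29729.73; 2^14 = 16384, 2^15 = 32768.
Minimum N = 15.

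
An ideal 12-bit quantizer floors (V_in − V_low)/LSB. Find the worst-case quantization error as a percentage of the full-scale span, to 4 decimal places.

Truncating → worst-case error = 1 LSB = V_FS/2^12, so 100/4096 = 0.0244141 % of full scale.

0.0244 %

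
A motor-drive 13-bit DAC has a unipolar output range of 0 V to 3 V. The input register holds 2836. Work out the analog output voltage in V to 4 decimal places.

LSB = 3 V / 2^13 = 366.21 µV.
V_out = 0 + 2836 × 0.000366211 V = 1.03857 V.

1.0386 V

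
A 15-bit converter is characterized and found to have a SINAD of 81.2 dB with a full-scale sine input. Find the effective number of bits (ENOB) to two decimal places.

13.20 bits

ENOB = (SINAD − 1.76) / 6.02 = (81.2 − 1.76)/6.02 = 13.196.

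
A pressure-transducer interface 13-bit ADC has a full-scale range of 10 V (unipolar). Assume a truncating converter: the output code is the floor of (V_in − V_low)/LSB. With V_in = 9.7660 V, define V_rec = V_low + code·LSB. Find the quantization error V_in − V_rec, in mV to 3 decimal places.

One LSB is 10 V / 8192 = 1.221 mV.
Scaled input = 8000.3072 LSBs, so code = 8000.
Code 8000 maps back to 0 + 8000×0.0012207 V = 9.765625 V.
Difference: 0.000375 V → 0.375 mV.

0.375 mV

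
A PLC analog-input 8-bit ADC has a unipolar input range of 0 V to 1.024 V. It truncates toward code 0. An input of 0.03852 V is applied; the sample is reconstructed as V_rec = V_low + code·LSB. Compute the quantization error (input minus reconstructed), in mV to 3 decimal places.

2.520 mV

LSB = 1.024/2^8 = 4.000 mV.
(0.03852 − 0)/0.004 = 9.6300; ⌊·⌋ gives code 9.
V_rec = 0 + 9·0.004 = 0.036 V.
Error = 0.03852 − 0.036 = 0.00252 V = 2.520 mV.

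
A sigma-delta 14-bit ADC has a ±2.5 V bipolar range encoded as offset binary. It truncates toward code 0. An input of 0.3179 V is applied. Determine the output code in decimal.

code 9233

Full-scale span = 5 V; LSB = 5/2^14 = 305.18 µV.
(0.3179 − (−2.5)) / 0.000305176 = 9233.695 LSBs.
Floor → code 9233.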